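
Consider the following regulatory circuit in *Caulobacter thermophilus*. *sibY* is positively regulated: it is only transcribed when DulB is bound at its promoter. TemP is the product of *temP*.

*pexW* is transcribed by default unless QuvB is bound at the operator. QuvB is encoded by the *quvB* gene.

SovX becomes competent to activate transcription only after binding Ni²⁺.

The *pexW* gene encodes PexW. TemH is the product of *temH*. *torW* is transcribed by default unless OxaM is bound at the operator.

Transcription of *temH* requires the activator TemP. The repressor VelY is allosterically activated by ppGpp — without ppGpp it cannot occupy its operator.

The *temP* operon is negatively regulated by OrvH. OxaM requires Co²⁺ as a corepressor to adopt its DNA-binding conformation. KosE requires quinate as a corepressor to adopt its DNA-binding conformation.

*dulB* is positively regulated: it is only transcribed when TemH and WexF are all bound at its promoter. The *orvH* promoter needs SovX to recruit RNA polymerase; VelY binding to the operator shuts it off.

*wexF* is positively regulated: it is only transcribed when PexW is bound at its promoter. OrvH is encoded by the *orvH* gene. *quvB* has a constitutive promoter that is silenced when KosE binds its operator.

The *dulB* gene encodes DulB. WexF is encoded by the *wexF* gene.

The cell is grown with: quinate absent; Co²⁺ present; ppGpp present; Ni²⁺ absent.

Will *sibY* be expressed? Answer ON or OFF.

ppGpp is present, so VelY is active.
Ni²⁺ is absent, so SovX is inactive.
With repressor VelY bound, *orvH* is not transcribed.
So OrvH is not produced.
With no repressor bound, *temP* is transcribed.
So TemP is produced and active.
No repressor is bound and TemP is active, so *temH* is transcribed.
So TemH is produced and active.
Quinate is absent, so KosE is inactive.
With no repressor bound, *quvB* is transcribed.
So QuvB is produced and active.
With repressor QuvB bound, *pexW* is not transcribed.
So PexW is not produced.
Required activator PexW is absent, so *wexF* is not transcribed.
So WexF is not produced.
Required activator WexF is absent, so *dulB* is not transcribed.
So DulB is not produced.
Required activator DulB is absent, so *sibY* is not transcribed.

OFF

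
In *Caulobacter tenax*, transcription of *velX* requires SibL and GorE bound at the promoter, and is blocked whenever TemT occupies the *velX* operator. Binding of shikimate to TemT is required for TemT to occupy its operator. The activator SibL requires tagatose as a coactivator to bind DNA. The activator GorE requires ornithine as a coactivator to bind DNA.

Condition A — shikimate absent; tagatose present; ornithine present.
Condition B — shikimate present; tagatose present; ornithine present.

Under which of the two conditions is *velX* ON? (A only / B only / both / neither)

A only

Condition A:
Shikimate is absent, so TemT is inactive.
Tagatose is present, so SibL is active.
Ornithine is present, so GorE is active.
No repressor is bound and SibL and GorE are active, so *velX* is transcribed.
→ *velX* is ON in A.
Condition B:
Shikimate is present, so TemT is active.
Tagatose is present, so SibL is active.
Ornithine is present, so GorE is active.
With repressor TemT bound, *velX* is not transcribed.
→ *velX* is OFF in B.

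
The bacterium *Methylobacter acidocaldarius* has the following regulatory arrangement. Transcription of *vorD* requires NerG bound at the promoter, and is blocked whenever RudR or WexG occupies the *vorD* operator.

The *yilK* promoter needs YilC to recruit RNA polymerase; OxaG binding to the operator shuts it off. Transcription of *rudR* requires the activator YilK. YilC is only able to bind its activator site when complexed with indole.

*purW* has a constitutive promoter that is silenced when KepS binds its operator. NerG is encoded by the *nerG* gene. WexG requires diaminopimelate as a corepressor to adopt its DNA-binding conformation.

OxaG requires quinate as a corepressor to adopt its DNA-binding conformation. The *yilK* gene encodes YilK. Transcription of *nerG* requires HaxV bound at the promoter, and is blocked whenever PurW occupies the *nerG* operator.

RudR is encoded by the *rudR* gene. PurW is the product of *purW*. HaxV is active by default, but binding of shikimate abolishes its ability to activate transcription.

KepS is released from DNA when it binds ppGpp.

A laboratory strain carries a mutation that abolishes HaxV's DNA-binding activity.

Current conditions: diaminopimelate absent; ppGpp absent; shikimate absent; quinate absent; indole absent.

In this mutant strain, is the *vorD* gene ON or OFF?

OFF

Quinate is absent, so OxaG is inactive.
Indole is absent, so YilC is inactive.
Required activator YilC is absent, so *yilK* is not transcribed.
So YilK is not produced.
Required activator YilK is absent, so *rudR* is not transcribed.
So RudR is not produced.
Diaminopimelate is absent, so WexG is inactive.
HaxV is non-functional in this strain, so it has no effect.
ppGpp is absent, so KepS is active.
With repressor KepS bound, *purW* is not transcribed.
So PurW is not produced.
Required activator HaxV is absent, so *nerG* is not transcribed.
So NerG is not produced.
Required activator NerG is absent, so *vorD* is not transcribed.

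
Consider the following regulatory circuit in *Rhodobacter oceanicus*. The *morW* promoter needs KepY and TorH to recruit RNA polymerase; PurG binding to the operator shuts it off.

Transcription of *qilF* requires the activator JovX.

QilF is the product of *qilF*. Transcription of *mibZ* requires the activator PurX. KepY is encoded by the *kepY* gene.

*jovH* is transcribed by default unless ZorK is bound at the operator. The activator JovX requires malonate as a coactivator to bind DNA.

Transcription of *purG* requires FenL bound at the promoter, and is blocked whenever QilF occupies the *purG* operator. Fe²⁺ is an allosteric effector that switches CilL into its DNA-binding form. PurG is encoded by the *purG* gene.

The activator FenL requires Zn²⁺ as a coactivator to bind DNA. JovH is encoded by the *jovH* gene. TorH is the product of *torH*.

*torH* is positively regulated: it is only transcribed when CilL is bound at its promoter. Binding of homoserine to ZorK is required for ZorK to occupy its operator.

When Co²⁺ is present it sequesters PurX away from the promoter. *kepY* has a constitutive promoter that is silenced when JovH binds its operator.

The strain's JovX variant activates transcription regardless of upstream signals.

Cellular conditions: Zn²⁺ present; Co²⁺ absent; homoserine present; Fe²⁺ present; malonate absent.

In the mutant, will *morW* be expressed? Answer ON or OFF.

ON

Homoserine is present, so ZorK is active.
With repressor ZorK bound, *jovH* is not transcribed.
So JovH is not produced.
With no repressor bound, *kepY* is transcribed.
So KepY is produced and active.
Fe²⁺ is present, so CilL is active.
No repressor is bound and CilL is active, so *torH* is transcribed.
So TorH is produced and active.
Zn²⁺ is present, so FenL is active.
JovX is constitutively active in this strain.
No repressor is bound and JovX is active, so *qilF* is transcribed.
So QilF is produced and active.
With repressor QilF bound, *purG* is not transcribed.
So PurG is not produced.
No repressor is bound and KepY and TorH are active, so *morW* is transcribed.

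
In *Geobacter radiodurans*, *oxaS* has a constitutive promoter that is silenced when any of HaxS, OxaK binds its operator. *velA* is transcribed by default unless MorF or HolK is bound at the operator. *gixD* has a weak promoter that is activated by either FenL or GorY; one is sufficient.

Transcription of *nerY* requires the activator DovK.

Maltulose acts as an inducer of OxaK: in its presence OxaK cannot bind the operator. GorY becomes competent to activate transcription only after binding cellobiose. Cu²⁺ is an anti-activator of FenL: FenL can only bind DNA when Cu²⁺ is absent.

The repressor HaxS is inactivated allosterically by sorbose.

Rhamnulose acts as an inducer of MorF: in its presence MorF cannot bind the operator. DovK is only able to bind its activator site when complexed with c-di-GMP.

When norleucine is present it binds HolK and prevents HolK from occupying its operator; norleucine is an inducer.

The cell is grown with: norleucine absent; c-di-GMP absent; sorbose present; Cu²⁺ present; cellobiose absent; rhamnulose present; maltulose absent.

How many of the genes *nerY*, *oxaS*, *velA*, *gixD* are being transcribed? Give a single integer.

c-di-GMP is absent, so DovK is inactive.
Required activator DovK is absent, so *nerY* is not transcribed.
→ *nerY* is OFF.
Sorbose is present, so HaxS is inactive.
Maltulose is absent, so OxaK is active.
With repressor OxaK bound, *oxaS* is not transcribed.
→ *oxaS* is OFF.
Rhamnulose is present, so MorF is inactive.
Norleucine is absent, so HolK is active.
With repressor HolK bound, *velA* is not transcribed.
→ *velA* is OFF.
Cu²⁺ is present, so FenL is inactive.
Cellobiose is absent, so GorY is inactive.
No activator is available at the *gixD* promoter, so *gixD* is not transcribed.
→ *gixD* is OFF.
0 of the 4 genes are transcribed.

0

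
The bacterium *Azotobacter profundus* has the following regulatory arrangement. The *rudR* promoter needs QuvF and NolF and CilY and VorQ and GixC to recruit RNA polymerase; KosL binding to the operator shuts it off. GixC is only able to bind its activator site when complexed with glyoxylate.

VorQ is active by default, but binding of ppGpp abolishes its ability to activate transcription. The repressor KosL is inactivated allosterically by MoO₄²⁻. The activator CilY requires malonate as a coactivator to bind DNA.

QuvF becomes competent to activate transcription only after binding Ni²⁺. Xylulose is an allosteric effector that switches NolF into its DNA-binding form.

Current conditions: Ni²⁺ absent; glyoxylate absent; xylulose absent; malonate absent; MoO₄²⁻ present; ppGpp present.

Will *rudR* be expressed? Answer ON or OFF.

Ni²⁺ is absent, so QuvF is inactive.
Xylulose is absent, so NolF is inactive.
Malonate is absent, so CilY is inactive.
ppGpp is present, so VorQ is inactive.
MoO₄²⁻ is present, so KosL is inactive.
Glyoxylate is absent, so GixC is inactive.
Required activator QuvF is absent, so *rudR* is not transcribed.

OFF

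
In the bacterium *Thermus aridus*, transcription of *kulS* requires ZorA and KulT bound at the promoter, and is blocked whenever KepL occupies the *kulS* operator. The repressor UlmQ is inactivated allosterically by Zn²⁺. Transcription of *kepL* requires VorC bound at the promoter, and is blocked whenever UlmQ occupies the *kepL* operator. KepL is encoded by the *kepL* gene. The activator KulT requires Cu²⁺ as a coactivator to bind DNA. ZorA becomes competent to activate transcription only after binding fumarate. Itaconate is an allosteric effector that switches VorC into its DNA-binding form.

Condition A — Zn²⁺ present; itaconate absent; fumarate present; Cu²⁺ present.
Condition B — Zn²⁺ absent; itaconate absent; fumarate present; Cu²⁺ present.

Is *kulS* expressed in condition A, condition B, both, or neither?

both

Condition A:
Zn²⁺ is present, so UlmQ is inactive.
Itaconate is absent, so VorC is inactive.
Required activator VorC is absent, so *kepL* is not transcribed.
So KepL is not produced.
Fumarate is present, so ZorA is active.
Cu²⁺ is present, so KulT is active.
No repressor is bound and ZorA and KulT are active, so *kulS* is transcribed.
→ *kulS* is ON in A.
Condition B:
Zn²⁺ is absent, so UlmQ is active.
Itaconate is absent, so VorC is inactive.
With repressor UlmQ bound, *kepL* is not transcribed.
So KepL is not produced.
Fumarate is present, so ZorA is active.
Cu²⁺ is present, so KulT is active.
No repressor is bound and ZorA and KulT are active, so *kulS* is transcribed.
→ *kulS* is ON in B.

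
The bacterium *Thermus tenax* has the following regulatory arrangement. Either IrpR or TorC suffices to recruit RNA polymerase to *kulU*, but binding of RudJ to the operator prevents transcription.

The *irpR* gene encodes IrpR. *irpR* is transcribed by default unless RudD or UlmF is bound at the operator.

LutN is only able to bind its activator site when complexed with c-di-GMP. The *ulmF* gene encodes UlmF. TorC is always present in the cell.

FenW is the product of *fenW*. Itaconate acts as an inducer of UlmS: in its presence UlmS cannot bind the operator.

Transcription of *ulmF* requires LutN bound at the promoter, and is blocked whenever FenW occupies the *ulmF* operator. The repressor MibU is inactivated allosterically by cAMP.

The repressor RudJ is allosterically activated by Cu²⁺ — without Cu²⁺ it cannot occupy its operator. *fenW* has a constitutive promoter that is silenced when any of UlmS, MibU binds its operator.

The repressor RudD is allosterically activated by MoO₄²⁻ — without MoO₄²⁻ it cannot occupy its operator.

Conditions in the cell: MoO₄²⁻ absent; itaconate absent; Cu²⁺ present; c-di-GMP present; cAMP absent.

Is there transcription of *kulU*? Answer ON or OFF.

OFF

MoO₄²⁻ is absent, so RudD is inactive.
Itaconate is absent, so UlmS is active.
cAMP is absent, so MibU is active.
With repressor UlmS bound, *fenW* is not transcribed.
So FenW is not produced.
c-di-GMP is present, so LutN is active.
No repressor is bound and LutN is active, so *ulmF* is transcribed.
So UlmF is produced and active.
With repressor UlmF bound, *irpR* is not transcribed.
So IrpR is not produced.
Cu²⁺ is present, so RudJ is active.
TorC is produced constitutively and is active.
With repressor RudJ bound, *kulU* is not transcribed.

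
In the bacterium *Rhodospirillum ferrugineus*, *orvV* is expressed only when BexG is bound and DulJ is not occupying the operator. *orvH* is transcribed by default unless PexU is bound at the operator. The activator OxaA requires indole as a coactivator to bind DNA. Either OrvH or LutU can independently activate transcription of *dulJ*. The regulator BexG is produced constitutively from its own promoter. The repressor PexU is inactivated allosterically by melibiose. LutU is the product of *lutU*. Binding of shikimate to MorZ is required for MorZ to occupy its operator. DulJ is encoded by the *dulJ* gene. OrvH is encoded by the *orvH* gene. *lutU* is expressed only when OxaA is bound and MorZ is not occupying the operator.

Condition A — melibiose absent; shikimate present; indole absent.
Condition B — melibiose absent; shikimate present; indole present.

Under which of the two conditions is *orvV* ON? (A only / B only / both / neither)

Condition A:
BexG is produced constitutively and is active.
Melibiose is absent, so PexU is active.
With repressor PexU bound, *orvH* is not transcribed.
So OrvH is not produced.
Shikimate is present, so MorZ is active.
Indole is absent, so OxaA is inactive.
With repressor MorZ bound, *lutU* is not transcribed.
So LutU is not produced.
No activator is available at the *dulJ* promoter, so *dulJ* is not transcribed.
So DulJ is not produced.
No repressor is bound and BexG is active, so *orvV* is transcribed.
→ *orvV* is ON in A.
Condition B:
BexG is produced constitutively and is active.
Melibiose is absent, so PexU is active.
With repressor PexU bound, *orvH* is not transcribed.
So OrvH is not produced.
Shikimate is present, so MorZ is active.
Indole is present, so OxaA is active.
With repressor MorZ bound, *lutU* is not transcribed.
So LutU is not produced.
No activator is available at the *dulJ* promoter, so *dulJ* is not transcribed.
So DulJ is not produced.
No repressor is bound and BexG is active, so *orvV* is transcribed.
→ *orvV* is ON in B.

both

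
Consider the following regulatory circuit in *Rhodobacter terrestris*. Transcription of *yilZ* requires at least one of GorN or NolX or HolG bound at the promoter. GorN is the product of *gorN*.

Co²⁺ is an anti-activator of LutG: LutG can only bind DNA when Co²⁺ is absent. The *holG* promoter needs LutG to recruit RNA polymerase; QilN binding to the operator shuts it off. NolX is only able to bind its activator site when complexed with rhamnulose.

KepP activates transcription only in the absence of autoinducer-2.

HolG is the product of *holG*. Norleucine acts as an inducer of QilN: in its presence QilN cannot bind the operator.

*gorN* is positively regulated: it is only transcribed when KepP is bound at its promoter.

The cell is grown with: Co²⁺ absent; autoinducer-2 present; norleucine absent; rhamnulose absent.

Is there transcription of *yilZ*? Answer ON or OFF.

OFF

Autoinducer-2 is present, so KepP is inactive.
Required activator KepP is absent, so *gorN* is not transcribed.
So GorN is not produced.
Rhamnulose is absent, so NolX is inactive.
Co²⁺ is absent, so LutG is active.
Norleucine is absent, so QilN is active.
With repressor QilN bound, *holG* is not transcribed.
So HolG is not produced.
No activator is available at the *yilZ* promoter, so *yilZ* is not transcribed.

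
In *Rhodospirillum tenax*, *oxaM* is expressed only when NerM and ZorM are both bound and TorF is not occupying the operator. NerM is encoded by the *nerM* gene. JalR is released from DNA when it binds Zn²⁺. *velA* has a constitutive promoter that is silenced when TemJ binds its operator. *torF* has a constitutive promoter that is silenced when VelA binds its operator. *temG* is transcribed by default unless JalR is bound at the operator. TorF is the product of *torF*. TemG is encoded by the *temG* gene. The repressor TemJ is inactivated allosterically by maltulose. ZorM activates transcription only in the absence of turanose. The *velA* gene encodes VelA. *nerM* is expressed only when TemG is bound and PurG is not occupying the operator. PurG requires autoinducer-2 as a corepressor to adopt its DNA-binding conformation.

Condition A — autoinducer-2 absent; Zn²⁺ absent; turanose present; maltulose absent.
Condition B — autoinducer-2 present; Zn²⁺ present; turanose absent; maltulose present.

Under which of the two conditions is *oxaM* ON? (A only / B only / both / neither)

neither

Condition A:
Autoinducer-2 is absent, so PurG is inactive.
Zn²⁺ is absent, so JalR is active.
With repressor JalR bound, *temG* is not transcribed.
So TemG is not produced.
Required activator TemG is absent, so *nerM* is not transcribed.
So NerM is not produced.
Turanose is present, so ZorM is inactive.
Maltulose is absent, so TemJ is active.
With repressor TemJ bound, *velA* is not transcribed.
So VelA is not produced.
With no repressor bound, *torF* is transcribed.
So TorF is produced and active.
With repressor TorF bound, *oxaM* is not transcribed.
→ *oxaM* is OFF in A.
Condition B:
Autoinducer-2 is present, so PurG is active.
Zn²⁺ is present, so JalR is inactive.
With no repressor bound, *temG* is transcribed.
So TemG is produced and active.
With repressor PurG bound, *nerM* is not transcribed.
So NerM is not produced.
Turanose is absent, so ZorM is active.
Maltulose is present, so TemJ is inactive.
With no repressor bound, *velA* is transcribed.
So VelA is produced and active.
With repressor VelA bound, *torF* is not transcribed.
So TorF is not produced.
Required activator NerM is absent, so *oxaM* is not transcribed.
→ *oxaM* is OFF in B.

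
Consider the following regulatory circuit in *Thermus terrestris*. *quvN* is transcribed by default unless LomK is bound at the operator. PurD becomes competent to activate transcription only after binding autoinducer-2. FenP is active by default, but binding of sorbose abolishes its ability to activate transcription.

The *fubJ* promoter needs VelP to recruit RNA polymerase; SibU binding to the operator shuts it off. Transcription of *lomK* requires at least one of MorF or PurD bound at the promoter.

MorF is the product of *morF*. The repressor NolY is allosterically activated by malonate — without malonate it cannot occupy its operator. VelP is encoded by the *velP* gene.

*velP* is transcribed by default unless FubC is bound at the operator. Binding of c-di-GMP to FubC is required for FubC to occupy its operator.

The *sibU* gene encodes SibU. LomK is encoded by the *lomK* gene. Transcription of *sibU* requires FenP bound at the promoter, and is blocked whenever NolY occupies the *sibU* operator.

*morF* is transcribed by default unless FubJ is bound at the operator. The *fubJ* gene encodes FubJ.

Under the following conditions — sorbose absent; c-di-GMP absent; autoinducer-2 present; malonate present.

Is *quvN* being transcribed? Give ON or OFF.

Malonate is present, so NolY is active.
Sorbose is absent, so FenP is active.
With repressor NolY bound, *sibU* is not transcribed.
So SibU is not produced.
c-di-GMP is absent, so FubC is inactive.
With no repressor bound, *velP* is transcribed.
So VelP is produced and active.
No repressor is bound and VelP is active, so *fubJ* is transcribed.
So FubJ is produced and active.
With repressor FubJ bound, *morF* is not transcribed.
So MorF is not produced.
Autoinducer-2 is present, so PurD is active.
Activator PurD is present, so *lomK* is transcribed.
So LomK is produced and active.
With repressor LomK bound, *quvN* is not transcribed.

OFF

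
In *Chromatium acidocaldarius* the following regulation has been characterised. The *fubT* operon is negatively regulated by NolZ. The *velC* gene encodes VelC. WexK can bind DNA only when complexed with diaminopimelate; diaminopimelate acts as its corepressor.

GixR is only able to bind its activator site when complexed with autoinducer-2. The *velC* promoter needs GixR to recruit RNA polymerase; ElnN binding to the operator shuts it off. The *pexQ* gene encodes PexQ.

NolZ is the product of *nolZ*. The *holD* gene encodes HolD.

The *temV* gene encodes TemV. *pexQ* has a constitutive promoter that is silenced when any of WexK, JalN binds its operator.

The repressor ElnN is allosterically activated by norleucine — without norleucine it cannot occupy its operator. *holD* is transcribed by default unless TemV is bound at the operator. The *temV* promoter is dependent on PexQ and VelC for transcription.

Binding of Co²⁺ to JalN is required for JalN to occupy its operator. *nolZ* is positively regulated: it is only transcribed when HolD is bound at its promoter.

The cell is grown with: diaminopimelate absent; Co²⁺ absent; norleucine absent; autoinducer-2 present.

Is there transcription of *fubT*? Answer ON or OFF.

ON

Diaminopimelate is absent, so WexK is inactive.
Co²⁺ is absent, so JalN is inactive.
With no repressor bound, *pexQ* is transcribed.
So PexQ is produced and active.
Norleucine is absent, so ElnN is inactive.
Autoinducer-2 is present, so GixR is active.
No repressor is bound and GixR is active, so *velC* is transcribed.
So VelC is produced and active.
No repressor is bound and PexQ and VelC are active, so *temV* is transcribed.
So TemV is produced and active.
With repressor TemV bound, *holD* is not transcribed.
So HolD is not produced.
Required activator HolD is absent, so *nolZ* is not transcribed.
So NolZ is not produced.
With no repressor bound, *fubT* is transcribed.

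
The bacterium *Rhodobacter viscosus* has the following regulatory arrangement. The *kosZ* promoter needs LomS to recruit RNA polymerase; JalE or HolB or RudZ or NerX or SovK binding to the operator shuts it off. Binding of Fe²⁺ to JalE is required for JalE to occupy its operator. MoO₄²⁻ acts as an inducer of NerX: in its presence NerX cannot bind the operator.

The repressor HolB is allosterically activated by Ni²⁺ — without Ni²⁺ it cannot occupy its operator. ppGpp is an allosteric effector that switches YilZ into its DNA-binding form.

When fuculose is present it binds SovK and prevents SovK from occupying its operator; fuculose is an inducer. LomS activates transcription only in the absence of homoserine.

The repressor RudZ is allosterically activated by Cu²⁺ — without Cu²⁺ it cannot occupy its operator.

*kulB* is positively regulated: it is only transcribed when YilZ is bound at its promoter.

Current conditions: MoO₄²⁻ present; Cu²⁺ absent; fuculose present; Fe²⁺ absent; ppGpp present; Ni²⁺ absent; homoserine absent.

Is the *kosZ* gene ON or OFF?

Fe²⁺ is absent, so JalE is inactive.
Ni²⁺ is absent, so HolB is inactive.
Cu²⁺ is absent, so RudZ is inactive.
MoO₄²⁻ is present, so NerX is inactive.
Fuculose is present, so SovK is inactive.
Homoserine is absent, so LomS is active.
No repressor is bound and LomS is active, so *kosZ* is transcribed.

ON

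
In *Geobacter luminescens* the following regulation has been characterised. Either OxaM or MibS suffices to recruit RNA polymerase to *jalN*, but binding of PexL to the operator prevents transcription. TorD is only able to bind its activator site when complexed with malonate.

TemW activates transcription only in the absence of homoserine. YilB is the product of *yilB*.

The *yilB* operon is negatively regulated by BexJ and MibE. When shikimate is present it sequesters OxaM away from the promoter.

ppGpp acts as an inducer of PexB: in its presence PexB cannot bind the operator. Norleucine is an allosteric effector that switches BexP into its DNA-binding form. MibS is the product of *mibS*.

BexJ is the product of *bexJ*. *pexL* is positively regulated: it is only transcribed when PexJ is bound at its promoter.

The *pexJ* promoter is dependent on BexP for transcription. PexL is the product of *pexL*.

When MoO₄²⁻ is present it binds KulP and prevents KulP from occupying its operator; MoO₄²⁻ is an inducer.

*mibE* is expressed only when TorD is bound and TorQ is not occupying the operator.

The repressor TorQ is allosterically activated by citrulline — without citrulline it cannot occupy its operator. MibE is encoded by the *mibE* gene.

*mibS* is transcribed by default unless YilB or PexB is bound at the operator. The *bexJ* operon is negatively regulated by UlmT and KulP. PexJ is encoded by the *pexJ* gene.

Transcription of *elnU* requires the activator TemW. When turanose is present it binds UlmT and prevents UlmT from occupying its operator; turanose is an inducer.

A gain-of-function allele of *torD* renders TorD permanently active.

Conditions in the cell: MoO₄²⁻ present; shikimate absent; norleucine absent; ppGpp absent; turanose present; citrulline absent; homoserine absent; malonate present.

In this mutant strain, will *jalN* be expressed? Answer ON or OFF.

Shikimate is absent, so OxaM is active.
Turanose is present, so UlmT is inactive.
MoO₄²⁻ is present, so KulP is inactive.
With no repressor bound, *bexJ* is transcribed.
So BexJ is produced and active.
Citrulline is absent, so TorQ is inactive.
TorD is constitutively active in this strain.
No repressor is bound and TorD is active, so *mibE* is transcribed.
So MibE is produced and active.
With repressor BexJ bound, *yilB* is not transcribed.
So YilB is not produced.
ppGpp is absent, so PexB is active.
With repressor PexB bound, *mibS* is not transcribed.
So MibS is not produced.
Norleucine is absent, so BexP is inactive.
Required activator BexP is absent, so *pexJ* is not transcribed.
So PexJ is not produced.
Required activator PexJ is absent, so *pexL* is not transcribed.
So PexL is not produced.
Activator OxaM is present, so *jalN* is transcribed.

ON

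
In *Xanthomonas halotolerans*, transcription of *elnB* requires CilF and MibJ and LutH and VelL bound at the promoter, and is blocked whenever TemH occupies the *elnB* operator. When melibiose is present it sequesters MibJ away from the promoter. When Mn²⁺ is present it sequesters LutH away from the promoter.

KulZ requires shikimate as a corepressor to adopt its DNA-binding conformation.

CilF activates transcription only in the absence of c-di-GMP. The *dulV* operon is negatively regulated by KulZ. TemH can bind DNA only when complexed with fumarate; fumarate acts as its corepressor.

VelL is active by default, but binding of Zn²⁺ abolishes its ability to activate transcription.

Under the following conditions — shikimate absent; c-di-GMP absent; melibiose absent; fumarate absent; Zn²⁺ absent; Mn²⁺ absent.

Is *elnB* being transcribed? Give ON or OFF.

ON

c-di-GMP is absent, so CilF is active.
Melibiose is absent, so MibJ is active.
Fumarate is absent, so TemH is inactive.
Mn²⁺ is absent, so LutH is active.
Zn²⁺ is absent, so VelL is active.
No repressor is bound and CilF and MibJ and LutH and VelL are active, so *elnB* is transcribed.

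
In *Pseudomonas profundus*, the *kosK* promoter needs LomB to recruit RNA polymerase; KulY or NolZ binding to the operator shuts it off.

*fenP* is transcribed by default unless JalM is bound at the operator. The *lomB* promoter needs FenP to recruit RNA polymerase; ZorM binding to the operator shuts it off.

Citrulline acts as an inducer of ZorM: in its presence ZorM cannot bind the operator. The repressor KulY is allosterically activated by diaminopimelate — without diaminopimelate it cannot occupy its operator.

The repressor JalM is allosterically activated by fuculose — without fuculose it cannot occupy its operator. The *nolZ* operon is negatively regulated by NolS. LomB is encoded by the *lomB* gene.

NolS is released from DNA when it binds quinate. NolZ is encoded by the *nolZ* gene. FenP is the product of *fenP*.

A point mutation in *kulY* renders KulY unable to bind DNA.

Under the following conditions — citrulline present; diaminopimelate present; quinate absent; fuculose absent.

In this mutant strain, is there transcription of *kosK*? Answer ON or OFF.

ON

KulY is non-functional in this strain, so it has no effect.
Citrulline is present, so ZorM is inactive.
Fuculose is absent, so JalM is inactive.
With no repressor bound, *fenP* is transcribed.
So FenP is produced and active.
No repressor is bound and FenP is active, so *lomB* is transcribed.
So LomB is produced and active.
Quinate is absent, so NolS is active.
With repressor NolS bound, *nolZ* is not transcribed.
So NolZ is not produced.
No repressor is bound and LomB is active, so *kosK* is transcribed.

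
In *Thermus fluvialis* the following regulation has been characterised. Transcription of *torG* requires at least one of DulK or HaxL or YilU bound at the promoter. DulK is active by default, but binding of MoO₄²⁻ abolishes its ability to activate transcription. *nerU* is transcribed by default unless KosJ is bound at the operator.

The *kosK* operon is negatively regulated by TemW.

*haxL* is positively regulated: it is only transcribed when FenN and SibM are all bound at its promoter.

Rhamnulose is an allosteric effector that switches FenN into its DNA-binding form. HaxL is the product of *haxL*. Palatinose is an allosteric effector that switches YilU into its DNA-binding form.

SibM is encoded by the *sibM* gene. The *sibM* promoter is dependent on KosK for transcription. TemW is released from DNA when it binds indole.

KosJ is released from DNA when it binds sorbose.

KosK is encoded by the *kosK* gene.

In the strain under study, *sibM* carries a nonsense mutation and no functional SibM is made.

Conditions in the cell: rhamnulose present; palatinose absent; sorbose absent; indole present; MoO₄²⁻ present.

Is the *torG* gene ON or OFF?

OFF

MoO₄²⁻ is present, so DulK is inactive.
Rhamnulose is present, so FenN is active.
SibM is non-functional in this strain, so it has no effect.
Required activator SibM is absent, so *haxL* is not transcribed.
So HaxL is not produced.
Palatinose is absent, so YilU is inactive.
No activator is available at the *torG* promoter, so *torG* is not transcribed.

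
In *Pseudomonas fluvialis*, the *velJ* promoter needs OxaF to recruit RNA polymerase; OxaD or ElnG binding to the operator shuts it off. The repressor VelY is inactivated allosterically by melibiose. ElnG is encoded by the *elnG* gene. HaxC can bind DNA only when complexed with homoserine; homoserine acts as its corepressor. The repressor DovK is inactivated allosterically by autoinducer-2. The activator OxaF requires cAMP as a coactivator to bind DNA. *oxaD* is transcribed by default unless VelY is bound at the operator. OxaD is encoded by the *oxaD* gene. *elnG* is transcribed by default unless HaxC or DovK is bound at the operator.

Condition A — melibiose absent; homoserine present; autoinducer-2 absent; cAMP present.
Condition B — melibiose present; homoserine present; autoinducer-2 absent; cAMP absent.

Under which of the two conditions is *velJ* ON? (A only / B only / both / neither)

Condition A:
Melibiose is absent, so VelY is active.
With repressor VelY bound, *oxaD* is not transcribed.
So OxaD is not produced.
Homoserine is present, so HaxC is active.
Autoinducer-2 is absent, so DovK is active.
With repressor HaxC bound, *elnG* is not transcribed.
So ElnG is not produced.
cAMP is present, so OxaF is active.
No repressor is bound and OxaF is active, so *velJ* is transcribed.
→ *velJ* is ON in A.
Condition B:
Melibiose is present, so VelY is inactive.
With no repressor bound, *oxaD* is transcribed.
So OxaD is produced and active.
Homoserine is present, so HaxC is active.
Autoinducer-2 is absent, so DovK is active.
With repressor HaxC bound, *elnG* is not transcribed.
So ElnG is not produced.
cAMP is absent, so OxaF is inactive.
With repressor OxaD bound, *velJ* is not transcribed.
→ *velJ* is OFF in B.

A only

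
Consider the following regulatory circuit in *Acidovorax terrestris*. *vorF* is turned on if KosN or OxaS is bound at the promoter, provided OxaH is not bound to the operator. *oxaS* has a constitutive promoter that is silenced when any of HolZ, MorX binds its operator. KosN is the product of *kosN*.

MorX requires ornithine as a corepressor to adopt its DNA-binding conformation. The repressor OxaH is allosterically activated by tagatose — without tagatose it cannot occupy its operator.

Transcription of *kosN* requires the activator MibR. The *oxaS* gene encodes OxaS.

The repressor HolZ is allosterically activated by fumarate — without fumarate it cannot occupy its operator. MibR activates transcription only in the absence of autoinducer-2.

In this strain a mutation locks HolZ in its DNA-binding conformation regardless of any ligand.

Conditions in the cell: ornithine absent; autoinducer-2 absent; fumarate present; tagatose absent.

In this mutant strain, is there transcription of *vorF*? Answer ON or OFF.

Autoinducer-2 is absent, so MibR is active.
No repressor is bound and MibR is active, so *kosN* is transcribed.
So KosN is produced and active.
Tagatose is absent, so OxaH is inactive.
HolZ is constitutively active in this strain.
Ornithine is absent, so MorX is inactive.
With repressor HolZ bound, *oxaS* is not transcribed.
So OxaS is not produced.
Activator KosN is present, so *vorF* is transcribed.

ON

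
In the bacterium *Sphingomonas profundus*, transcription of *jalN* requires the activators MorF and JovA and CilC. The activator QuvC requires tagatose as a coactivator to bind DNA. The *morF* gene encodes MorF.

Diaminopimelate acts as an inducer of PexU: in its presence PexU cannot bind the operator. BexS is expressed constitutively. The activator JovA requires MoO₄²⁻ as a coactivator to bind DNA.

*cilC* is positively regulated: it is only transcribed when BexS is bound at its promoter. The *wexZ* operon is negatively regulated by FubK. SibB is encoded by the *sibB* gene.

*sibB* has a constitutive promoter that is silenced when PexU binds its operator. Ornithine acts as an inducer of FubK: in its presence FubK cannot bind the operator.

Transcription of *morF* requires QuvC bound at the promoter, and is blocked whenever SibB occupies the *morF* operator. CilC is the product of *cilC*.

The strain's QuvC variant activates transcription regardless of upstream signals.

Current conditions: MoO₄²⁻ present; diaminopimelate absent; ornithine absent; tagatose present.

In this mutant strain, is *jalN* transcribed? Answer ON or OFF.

Diaminopimelate is absent, so PexU is active.
With repressor PexU bound, *sibB* is not transcribed.
So SibB is not produced.
QuvC is constitutively active in this strain.
No repressor is bound and QuvC is active, so *morF* is transcribed.
So MorF is produced and active.
MoO₄²⁻ is present, so JovA is active.
BexS is produced constitutively and is active.
No repressor is bound and BexS is active, so *cilC* is transcribed.
So CilC is produced and active.
No repressor is bound and MorF and JovA and CilC are active, so *jalN* is transcribed.

ON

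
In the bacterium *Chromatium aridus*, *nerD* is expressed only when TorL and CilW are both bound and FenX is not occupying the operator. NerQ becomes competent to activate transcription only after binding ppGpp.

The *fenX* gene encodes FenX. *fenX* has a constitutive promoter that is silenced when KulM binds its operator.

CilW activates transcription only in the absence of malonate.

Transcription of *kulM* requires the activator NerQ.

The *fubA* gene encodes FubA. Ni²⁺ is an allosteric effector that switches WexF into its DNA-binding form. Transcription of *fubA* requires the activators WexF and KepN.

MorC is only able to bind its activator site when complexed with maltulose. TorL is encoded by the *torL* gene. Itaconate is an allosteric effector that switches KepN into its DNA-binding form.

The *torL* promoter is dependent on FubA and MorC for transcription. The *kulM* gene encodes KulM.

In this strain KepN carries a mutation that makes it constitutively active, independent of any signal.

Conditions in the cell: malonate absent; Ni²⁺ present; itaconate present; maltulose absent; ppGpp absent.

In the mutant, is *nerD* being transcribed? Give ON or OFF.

Ni²⁺ is present, so WexF is active.
KepN is constitutively active in this strain.
No repressor is bound and WexF and KepN are active, so *fubA* is transcribed.
So FubA is produced and active.
Maltulose is absent, so MorC is inactive.
Required activator MorC is absent, so *torL* is not transcribed.
So TorL is not produced.
Malonate is absent, so CilW is active.
ppGpp is absent, so NerQ is inactive.
Required activator NerQ is absent, so *kulM* is not transcribed.
So KulM is not produced.
With no repressor bound, *fenX* is transcribed.
So FenX is produced and active.
With repressor FenX bound, *nerD* is not transcribed.

OFF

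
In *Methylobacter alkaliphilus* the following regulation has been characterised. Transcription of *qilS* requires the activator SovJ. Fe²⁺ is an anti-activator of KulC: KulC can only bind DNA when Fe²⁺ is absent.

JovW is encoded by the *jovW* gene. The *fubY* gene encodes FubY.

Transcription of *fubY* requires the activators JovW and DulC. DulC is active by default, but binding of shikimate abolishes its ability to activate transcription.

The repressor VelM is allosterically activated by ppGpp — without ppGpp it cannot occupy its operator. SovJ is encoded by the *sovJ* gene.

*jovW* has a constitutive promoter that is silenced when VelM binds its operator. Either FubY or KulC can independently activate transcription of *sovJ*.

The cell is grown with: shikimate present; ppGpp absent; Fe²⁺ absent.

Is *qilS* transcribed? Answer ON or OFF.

ON

ppGpp is absent, so VelM is inactive.
With no repressor bound, *jovW* is transcribed.
So JovW is produced and active.
Shikimate is present, so DulC is inactive.
Required activator DulC is absent, so *fubY* is not transcribed.
So FubY is not produced.
Fe²⁺ is absent, so KulC is active.
Activator KulC is present, so *sovJ* is transcribed.
So SovJ is produced and active.
No repressor is bound and SovJ is active, so *qilS* is transcribed.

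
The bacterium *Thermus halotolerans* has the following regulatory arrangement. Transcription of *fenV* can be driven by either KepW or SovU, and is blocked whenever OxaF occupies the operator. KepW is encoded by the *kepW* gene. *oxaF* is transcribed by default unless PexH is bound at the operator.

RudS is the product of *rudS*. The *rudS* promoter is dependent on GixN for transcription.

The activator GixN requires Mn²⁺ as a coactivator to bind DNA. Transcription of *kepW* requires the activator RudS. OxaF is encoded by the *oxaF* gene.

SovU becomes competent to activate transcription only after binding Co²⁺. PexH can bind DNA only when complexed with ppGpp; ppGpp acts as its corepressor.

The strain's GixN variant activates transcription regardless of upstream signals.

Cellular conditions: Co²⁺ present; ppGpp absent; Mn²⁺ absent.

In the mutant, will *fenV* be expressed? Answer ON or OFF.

GixN is constitutively active in this strain.
No repressor is bound and GixN is active, so *rudS* is transcribed.
So RudS is produced and active.
No repressor is bound and RudS is active, so *kepW* is transcribed.
So KepW is produced and active.
Co²⁺ is present, so SovU is active.
ppGpp is absent, so PexH is inactive.
With no repressor bound, *oxaF* is transcribed.
So OxaF is produced and active.
With repressor OxaF bound, *fenV* is not transcribed.

OFF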